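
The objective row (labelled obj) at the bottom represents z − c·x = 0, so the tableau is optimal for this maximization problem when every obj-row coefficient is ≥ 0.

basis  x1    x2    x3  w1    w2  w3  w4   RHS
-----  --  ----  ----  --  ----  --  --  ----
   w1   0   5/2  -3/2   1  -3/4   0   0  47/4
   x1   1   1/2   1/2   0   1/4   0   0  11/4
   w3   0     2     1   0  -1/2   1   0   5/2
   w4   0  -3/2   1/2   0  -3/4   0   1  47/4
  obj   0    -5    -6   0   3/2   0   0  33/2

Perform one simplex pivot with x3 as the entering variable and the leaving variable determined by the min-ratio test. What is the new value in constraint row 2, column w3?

Ratio test on column x3 — row 1: entry -3/2 ≤ 0; row 2: (11/4)/(1/2) = 11/2; row 3: (5/2)/1 = 5/2; row 4: (47/4)/(1/2) = 47/2. Minimum is 5/2 at row 3 (w3 leaves); pivot element 1.
Divide row 3 by 1; eliminate column x3 from the other rows.
Row 2 update in column w3: 0 − (1/2)·1 = -1/2.

-1/2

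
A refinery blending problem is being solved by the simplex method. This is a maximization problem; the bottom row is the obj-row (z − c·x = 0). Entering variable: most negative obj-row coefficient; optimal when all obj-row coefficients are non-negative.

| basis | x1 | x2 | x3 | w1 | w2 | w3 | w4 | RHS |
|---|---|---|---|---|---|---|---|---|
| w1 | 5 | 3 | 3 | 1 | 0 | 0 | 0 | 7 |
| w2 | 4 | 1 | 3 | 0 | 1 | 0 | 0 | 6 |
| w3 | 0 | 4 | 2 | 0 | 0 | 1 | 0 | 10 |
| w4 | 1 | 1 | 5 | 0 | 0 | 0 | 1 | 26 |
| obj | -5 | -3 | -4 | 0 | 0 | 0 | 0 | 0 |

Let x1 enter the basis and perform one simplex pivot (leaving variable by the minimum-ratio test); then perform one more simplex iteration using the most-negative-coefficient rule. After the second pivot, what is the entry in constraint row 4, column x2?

32/3

Ratio test on column x1 — row 1: 7/5 = 7/5; row 2: 6/4 = 3/2; row 3: entry 0 ≤ 0; row 4: 26/1 = 26. Minimum is 7/5 at row 1 (w1 leaves); pivot element 5.
Divide row 1 by 5; eliminate column x1 from the other rows.
Second iteration: most negative obj-row entry is -1 in column x3, so x3 enters.
Ratio test on column x3 — row 1: (7/5)/(3/5) = 7/3; row 2: (2/5)/(3/5) = 2/3; row 3: 10/2 = 5; row 4: (123/5)/(22/5) = 123/22. Minimum is 2/3 at row 2 (w2 leaves); pivot element 3/5.
Divide row 2 by 3/5; eliminate column x3 from the other rows.
After both pivots, the entry at constraint row 4, column x2 is 32/3.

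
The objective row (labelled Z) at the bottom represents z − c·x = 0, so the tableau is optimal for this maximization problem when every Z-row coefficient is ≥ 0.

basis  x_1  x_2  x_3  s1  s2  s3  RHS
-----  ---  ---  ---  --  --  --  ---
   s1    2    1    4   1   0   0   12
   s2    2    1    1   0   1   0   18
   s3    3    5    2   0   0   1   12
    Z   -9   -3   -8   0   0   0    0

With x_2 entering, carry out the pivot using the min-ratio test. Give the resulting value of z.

Ratio test on column x_2 — row 1: 12/1 = 12; row 2: 18/1 = 18; row 3: 12/5 = 12/5. Minimum is 12/5 at row 3 (s3 leaves); pivot element 5.
Pivot on row 3; the Z-row RHS becomes 0 − (-3)·(12/5) = 36/5.

36/5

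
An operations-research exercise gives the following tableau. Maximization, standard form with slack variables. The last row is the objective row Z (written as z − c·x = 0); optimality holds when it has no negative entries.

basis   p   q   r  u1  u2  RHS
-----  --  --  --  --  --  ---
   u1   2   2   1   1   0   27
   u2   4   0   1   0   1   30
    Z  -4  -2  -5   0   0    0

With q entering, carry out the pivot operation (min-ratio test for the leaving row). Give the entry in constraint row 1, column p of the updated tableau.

Ratio test on column q — row 1: 27/2 = 27/2; row 2: entry 0 ≤ 0. Minimum is 27/2 at row 1 (u1 leaves); pivot element 2.
Divide row 1 by 2; eliminate column q from the other rows.
In the new row 1, the p entry is the old entry divided by the pivot: 2/2 = 1.

1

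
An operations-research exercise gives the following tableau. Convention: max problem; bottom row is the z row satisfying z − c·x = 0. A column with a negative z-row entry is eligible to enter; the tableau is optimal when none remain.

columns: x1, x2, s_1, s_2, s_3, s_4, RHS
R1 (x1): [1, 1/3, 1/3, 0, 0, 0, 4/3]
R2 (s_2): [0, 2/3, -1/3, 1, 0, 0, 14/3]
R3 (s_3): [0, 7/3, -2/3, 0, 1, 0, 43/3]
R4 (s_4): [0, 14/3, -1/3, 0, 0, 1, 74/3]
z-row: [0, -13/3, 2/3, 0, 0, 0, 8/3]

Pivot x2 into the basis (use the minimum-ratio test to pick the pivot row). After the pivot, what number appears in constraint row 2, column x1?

Ratio test on column x2 — row 1: (4/3)/(1/3) = 4; row 2: (14/3)/(2/3) = 7; row 3: (43/3)/(7/3) = 43/7; row 4: (74/3)/(14/3) = 37/7. Minimum is 4 at row 1 (x1 leaves); pivot element 1/3.
Divide row 1 by 1/3; eliminate column x2 from the other rows.
Row 2 update in column x1: 0 − (2/3)·3 = -2.

-2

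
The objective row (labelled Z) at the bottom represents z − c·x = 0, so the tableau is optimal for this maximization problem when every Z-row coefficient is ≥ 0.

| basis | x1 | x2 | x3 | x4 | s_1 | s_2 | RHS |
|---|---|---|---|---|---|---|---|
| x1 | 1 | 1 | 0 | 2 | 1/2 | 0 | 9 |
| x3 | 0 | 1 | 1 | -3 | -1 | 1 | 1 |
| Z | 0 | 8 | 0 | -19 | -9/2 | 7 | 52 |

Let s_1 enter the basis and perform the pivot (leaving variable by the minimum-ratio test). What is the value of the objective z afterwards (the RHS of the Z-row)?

133

Ratio test on column s_1 — row 1: 9/(1/2) = 18; row 2: entry -1 ≤ 0. Minimum is 18 at row 1 (x1 leaves); pivot element 1/2.
Pivot on row 1; the Z-row RHS becomes 52 − (-9/2)·18 = 133.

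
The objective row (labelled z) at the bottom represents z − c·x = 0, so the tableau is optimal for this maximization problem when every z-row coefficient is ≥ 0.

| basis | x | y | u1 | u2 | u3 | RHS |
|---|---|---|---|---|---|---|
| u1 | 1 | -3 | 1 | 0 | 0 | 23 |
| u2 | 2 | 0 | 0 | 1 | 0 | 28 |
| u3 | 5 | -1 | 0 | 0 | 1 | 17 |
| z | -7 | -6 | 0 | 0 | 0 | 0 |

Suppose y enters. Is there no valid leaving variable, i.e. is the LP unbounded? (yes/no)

Every constraint-row entry in column y is ≤ 0, so increasing y is unbounded.

yes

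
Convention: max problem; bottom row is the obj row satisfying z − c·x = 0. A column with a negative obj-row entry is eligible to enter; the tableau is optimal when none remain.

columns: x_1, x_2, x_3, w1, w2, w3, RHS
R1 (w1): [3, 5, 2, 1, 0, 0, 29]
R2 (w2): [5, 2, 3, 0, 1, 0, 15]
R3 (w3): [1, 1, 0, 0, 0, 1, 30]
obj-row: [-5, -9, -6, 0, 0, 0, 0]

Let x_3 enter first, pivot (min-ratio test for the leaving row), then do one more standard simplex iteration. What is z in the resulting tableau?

615/11

Ratio test on column x_3 — row 1: 29/2 = 29/2; row 2: 15/3 = 5; row 3: entry 0 ≤ 0. Minimum is 5 at row 2 (w2 leaves); pivot element 3.
Pivot on row 2; the obj-row RHS becomes 0 − (-6)·5 = 30.
Next entering variable (most negative obj-row entry -5): x_2.
Ratio test on column x_2 — row 1: 19/(11/3) = 57/11; row 2: 5/(2/3) = 15/2; row 3: 30/1 = 30. Minimum is 57/11 at row 1 (w1 leaves); pivot element 11/3.
After the second pivot the obj-row RHS is 30 − (-5)·(57/11) = 615/11.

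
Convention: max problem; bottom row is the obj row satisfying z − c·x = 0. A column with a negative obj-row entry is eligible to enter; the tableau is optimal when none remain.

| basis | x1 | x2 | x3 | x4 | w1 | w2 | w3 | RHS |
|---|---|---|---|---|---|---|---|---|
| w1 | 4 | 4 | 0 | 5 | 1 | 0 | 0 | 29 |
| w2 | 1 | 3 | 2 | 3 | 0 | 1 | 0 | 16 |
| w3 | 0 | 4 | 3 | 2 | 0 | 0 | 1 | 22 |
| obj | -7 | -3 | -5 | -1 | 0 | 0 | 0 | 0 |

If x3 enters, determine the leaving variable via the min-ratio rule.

w3

Column x3 entries and ratios — w1: 0 ≤ 0, skip; w2: 16/2 = 8; w3: 22/3 = 22/3.
Smallest ratio is 22/3 in the row of w3, so w3 leaves.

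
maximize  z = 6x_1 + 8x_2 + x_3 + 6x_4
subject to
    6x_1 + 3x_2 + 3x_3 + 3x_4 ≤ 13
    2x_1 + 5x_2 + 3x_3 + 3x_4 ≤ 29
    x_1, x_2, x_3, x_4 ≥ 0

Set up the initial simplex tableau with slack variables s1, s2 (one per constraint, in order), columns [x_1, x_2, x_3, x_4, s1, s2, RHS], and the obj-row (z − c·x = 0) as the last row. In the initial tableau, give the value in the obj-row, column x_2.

The obj-row carries the negated objective coefficients: the x_2 entry is -8.

-8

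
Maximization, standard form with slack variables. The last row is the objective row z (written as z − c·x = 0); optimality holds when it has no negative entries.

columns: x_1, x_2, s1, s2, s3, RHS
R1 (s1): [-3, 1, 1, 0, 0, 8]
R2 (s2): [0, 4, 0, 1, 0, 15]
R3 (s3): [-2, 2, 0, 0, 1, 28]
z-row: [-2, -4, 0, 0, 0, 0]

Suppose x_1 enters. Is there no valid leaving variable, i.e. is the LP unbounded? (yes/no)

yes

Every constraint-row entry in column x_1 is ≤ 0, so increasing x_1 is unbounded.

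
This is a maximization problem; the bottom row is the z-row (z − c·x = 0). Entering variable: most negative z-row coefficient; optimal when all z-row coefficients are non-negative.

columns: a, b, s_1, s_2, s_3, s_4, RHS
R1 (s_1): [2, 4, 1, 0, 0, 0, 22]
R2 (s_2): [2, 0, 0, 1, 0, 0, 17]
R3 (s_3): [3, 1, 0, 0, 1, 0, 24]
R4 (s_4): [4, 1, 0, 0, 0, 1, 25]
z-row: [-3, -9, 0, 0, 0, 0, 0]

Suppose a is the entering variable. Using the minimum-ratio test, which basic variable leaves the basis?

s_4

Column a entries and ratios — s_1: 22/2 = 11; s_2: 17/2 = 17/2; s_3: 24/3 = 8; s_4: 25/4 = 25/4.
Smallest ratio is 25/4 in the row of s_4, so s_4 leaves.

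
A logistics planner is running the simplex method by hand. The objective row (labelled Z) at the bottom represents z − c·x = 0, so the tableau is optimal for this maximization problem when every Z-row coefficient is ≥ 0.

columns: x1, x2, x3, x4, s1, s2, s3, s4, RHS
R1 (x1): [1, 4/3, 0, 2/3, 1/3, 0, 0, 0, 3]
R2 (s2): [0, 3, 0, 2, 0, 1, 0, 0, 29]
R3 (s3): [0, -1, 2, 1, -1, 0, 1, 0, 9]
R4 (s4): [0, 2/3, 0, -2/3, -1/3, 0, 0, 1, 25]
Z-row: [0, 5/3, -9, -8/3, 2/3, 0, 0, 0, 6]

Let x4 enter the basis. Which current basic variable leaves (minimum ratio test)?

x1

Column x4 entries and ratios — x1: 3/(2/3) = 9/2; s2: 29/2 = 29/2; s3: 9/1 = 9; s4: -2/3 ≤ 0, skip.
Smallest ratio is 9/2 in the row of x1, so x1 leaves.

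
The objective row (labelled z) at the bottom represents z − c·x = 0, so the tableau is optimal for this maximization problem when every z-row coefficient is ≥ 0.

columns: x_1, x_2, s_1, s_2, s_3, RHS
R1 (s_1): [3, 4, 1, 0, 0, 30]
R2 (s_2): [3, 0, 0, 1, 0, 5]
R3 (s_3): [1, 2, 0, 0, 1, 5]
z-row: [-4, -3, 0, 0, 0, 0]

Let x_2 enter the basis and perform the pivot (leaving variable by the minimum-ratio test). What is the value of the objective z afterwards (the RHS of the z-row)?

15/2

Ratio test on column x_2 — row 1: 30/4 = 15/2; row 2: entry 0 ≤ 0; row 3: 5/2 = 5/2. Minimum is 5/2 at row 3 (s_3 leaves); pivot element 2.
Pivot on row 3; the z-row RHS becomes 0 − (-3)·(5/2) = 15/2.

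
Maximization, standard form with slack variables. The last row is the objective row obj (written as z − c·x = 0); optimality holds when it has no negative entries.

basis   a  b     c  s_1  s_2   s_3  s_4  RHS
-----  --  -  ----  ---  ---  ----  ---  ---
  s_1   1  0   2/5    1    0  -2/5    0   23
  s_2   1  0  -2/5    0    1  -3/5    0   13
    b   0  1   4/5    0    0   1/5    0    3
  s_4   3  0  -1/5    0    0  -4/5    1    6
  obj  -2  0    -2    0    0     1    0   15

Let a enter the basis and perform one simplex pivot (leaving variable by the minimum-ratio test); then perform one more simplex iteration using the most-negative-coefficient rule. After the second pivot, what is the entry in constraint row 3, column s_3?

1/4

Ratio test on column a — row 1: 23/1 = 23; row 2: 13/1 = 13; row 3: entry 0 ≤ 0; row 4: 6/3 = 2. Minimum is 2 at row 4 (s_4 leaves); pivot element 3.
Divide row 4 by 3; eliminate column a from the other rows.
Second iteration: most negative obj-row entry is -32/15 in column c, so c enters.
Ratio test on column c — row 1: 21/(7/15) = 45; row 2: entry -1/3 ≤ 0; row 3: 3/(4/5) = 15/4; row 4: entry -1/15 ≤ 0. Minimum is 15/4 at row 3 (b leaves); pivot element 4/5.
Divide row 3 by 4/5; eliminate column c from the other rows.
After both pivots, the entry at constraint row 3, column s_3 is 1/4.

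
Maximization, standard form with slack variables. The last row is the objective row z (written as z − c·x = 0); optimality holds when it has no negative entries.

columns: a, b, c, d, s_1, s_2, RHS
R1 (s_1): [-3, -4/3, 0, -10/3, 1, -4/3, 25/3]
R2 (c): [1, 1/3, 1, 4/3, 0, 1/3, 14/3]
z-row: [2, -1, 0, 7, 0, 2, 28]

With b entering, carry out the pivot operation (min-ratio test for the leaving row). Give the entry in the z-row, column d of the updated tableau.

11

Ratio test on column b — row 1: entry -4/3 ≤ 0; row 2: (14/3)/(1/3) = 14. Minimum is 14 at row 2 (c leaves); pivot element 1/3.
Divide row 2 by 1/3; eliminate column b from the other rows.
z-row update in column d: 7 − (-1)·4 = 11.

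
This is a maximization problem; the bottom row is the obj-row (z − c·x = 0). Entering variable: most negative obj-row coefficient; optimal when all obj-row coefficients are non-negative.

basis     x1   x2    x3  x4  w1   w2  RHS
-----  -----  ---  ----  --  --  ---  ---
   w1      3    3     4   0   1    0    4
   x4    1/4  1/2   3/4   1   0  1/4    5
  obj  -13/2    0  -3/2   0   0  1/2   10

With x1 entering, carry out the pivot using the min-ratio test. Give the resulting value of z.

Ratio test on column x1 — row 1: 4/3 = 4/3; row 2: 5/(1/4) = 20. Minimum is 4/3 at row 1 (w1 leaves); pivot element 3.
Pivot on row 1; the obj-row RHS becomes 10 − (-13/2)·(4/3) = 56/3.

56/3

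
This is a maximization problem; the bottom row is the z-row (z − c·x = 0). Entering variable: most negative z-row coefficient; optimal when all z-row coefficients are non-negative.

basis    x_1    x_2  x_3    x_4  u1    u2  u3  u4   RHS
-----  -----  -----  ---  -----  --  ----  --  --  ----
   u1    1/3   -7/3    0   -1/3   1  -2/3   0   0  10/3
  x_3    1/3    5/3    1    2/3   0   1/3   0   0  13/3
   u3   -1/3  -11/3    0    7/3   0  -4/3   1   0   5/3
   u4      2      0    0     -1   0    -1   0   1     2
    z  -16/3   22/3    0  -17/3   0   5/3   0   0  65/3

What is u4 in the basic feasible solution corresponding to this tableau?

2

u4 is basic (row 4); its value is the RHS of that row, 2.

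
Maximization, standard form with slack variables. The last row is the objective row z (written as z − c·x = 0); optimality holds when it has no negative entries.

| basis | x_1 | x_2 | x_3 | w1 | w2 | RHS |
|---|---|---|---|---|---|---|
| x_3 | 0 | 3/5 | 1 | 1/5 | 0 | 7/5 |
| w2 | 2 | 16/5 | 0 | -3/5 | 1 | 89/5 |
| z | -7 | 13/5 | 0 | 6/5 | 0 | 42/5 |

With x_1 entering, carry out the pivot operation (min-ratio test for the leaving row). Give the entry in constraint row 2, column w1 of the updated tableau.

-3/10

Ratio test on column x_1 — row 1: entry 0 ≤ 0; row 2: (89/5)/2 = 89/10. Minimum is 89/10 at row 2 (w2 leaves); pivot element 2.
Divide row 2 by 2; eliminate column x_1 from the other rows.
In the new row 2, the w1 entry is the old entry divided by the pivot: (-3/5)/2 = -3/10.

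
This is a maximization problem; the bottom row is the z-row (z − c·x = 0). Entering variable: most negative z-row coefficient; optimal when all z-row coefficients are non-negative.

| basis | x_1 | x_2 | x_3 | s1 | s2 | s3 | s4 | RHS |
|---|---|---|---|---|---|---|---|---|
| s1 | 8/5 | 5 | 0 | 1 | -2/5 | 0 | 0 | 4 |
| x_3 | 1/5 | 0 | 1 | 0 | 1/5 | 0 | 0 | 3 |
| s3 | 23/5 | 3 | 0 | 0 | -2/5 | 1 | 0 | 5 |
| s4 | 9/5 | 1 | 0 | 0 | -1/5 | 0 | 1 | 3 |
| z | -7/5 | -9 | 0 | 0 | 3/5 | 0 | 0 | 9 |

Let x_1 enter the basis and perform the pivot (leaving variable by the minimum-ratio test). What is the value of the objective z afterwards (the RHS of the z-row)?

242/23

Ratio test on column x_1 — row 1: 4/(8/5) = 5/2; row 2: 3/(1/5) = 15; row 3: 5/(23/5) = 25/23; row 4: 3/(9/5) = 5/3. Minimum is 25/23 at row 3 (s3 leaves); pivot element 23/5.
Pivot on row 3; the z-row RHS becomes 9 − (-7/5)·(25/23) = 242/23.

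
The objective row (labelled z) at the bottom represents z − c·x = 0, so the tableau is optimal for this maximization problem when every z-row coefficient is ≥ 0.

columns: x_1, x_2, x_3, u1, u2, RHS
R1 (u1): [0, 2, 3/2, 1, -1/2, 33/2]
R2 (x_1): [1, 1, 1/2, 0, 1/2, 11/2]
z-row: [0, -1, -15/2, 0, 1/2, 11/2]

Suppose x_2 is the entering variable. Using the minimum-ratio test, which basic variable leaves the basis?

Column x_2 entries and ratios — u1: (33/2)/2 = 33/4; x_1: (11/2)/1 = 11/2.
Smallest ratio is 11/2 in the row of x_1, so x_1 leaves.

x_1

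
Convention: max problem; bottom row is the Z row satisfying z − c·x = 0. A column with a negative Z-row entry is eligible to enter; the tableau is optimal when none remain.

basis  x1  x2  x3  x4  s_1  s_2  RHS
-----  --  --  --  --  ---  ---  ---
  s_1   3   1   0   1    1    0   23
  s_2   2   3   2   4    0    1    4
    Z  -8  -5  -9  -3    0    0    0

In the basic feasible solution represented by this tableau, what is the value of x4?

x4 is not in the basis, so in the current basic feasible solution x4 = 0.

0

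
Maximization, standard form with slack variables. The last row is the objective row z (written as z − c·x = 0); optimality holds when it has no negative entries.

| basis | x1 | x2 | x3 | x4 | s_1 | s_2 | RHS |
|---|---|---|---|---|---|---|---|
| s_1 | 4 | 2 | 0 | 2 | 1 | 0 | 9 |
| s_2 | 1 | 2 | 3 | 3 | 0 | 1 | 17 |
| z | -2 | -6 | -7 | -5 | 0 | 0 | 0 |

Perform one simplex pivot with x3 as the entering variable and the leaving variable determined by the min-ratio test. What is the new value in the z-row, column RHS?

119/3

Ratio test on column x3 — row 1: entry 0 ≤ 0; row 2: 17/3 = 17/3. Minimum is 17/3 at row 2 (s_2 leaves); pivot element 3.
Divide row 2 by 3; eliminate column x3 from the other rows.
z-row update in column RHS: 0 − (-7)·(17/3) = 119/3.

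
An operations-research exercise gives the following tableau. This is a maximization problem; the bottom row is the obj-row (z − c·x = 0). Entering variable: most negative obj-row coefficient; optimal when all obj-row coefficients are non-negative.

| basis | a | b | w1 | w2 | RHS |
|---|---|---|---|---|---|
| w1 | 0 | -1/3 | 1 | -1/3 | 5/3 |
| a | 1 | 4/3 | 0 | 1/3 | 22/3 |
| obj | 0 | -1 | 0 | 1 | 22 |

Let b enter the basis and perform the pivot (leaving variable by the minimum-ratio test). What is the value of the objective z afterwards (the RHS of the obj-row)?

55/2

Ratio test on column b — row 1: entry -1/3 ≤ 0; row 2: (22/3)/(4/3) = 11/2. Minimum is 11/2 at row 2 (a leaves); pivot element 4/3.
Pivot on row 2; the obj-row RHS becomes 22 − (-1)·(11/2) = 55/2.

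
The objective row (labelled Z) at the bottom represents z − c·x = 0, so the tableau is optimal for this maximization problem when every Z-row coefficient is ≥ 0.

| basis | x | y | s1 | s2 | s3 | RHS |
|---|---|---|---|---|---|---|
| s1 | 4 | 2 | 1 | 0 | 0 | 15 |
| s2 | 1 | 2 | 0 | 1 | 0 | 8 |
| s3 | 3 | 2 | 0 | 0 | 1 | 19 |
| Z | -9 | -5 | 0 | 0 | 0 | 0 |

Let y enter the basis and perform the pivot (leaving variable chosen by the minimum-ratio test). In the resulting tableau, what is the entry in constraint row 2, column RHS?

Ratio test on column y — row 1: 15/2 = 15/2; row 2: 8/2 = 4; row 3: 19/2 = 19/2. Minimum is 4 at row 2 (s2 leaves); pivot element 2.
Divide row 2 by 2; eliminate column y from the other rows.
In the new row 2, the RHS entry is the old entry divided by the pivot: 8/2 = 4.

4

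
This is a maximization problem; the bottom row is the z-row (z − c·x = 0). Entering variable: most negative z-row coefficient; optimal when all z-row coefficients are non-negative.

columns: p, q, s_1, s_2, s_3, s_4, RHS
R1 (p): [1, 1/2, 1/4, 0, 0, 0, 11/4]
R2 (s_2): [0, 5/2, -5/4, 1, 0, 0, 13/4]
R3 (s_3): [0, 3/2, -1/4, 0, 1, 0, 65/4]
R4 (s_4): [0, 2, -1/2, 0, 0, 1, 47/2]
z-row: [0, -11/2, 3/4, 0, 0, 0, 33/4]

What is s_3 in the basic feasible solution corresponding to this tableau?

65/4

s_3 is basic (row 3); its value is the RHS of that row, 65/4.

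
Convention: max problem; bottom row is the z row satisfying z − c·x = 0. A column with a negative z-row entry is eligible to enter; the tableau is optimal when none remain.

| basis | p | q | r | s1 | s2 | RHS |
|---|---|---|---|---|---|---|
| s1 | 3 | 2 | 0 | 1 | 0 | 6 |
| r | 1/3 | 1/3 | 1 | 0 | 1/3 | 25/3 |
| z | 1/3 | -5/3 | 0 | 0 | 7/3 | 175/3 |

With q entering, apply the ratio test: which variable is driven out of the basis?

s1

Column q entries and ratios — s1: 6/2 = 3; r: (25/3)/(1/3) = 25.
Smallest ratio is 3 in the row of s1, so s1 leaves.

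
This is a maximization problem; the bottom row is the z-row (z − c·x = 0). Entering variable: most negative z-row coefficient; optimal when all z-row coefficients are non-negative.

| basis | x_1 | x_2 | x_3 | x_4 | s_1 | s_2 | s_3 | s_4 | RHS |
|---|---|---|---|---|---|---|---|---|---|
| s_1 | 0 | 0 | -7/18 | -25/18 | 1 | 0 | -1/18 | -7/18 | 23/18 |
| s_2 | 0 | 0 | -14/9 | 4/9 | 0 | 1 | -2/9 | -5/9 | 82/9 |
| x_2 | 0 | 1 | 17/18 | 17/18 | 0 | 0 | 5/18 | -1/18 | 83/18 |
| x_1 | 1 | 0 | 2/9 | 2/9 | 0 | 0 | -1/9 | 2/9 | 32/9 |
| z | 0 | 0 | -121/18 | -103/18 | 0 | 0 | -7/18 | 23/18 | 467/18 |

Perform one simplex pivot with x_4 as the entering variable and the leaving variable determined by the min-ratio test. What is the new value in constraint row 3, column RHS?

83/17

Ratio test on column x_4 — row 1: entry -25/18 ≤ 0; row 2: (82/9)/(4/9) = 41/2; row 3: (83/18)/(17/18) = 83/17; row 4: (32/9)/(2/9) = 16. Minimum is 83/17 at row 3 (x_2 leaves); pivot element 17/18.
Divide row 3 by 17/18; eliminate column x_4 from the other rows.
In the new row 3, the RHS entry is the old entry divided by the pivot: (83/18)/(17/18) = 83/17.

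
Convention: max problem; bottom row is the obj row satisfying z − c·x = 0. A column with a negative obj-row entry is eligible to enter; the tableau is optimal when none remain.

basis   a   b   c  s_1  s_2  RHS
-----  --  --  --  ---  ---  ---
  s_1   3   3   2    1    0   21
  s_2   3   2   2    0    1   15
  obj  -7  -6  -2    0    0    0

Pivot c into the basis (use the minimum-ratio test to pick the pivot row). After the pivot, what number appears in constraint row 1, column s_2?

Ratio test on column c — row 1: 21/2 = 21/2; row 2: 15/2 = 15/2. Minimum is 15/2 at row 2 (s_2 leaves); pivot element 2.
Divide row 2 by 2; eliminate column c from the other rows.
Row 1 update in column s_2: 0 − 2·(1/2) = -1.

-1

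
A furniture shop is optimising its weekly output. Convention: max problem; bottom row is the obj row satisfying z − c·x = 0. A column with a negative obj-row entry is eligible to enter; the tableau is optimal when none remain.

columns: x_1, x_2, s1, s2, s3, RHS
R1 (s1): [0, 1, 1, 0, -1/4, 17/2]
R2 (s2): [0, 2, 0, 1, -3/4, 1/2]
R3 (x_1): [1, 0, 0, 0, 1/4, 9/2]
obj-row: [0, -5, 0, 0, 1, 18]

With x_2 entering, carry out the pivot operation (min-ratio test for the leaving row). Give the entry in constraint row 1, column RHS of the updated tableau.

Ratio test on column x_2 — row 1: (17/2)/1 = 17/2; row 2: (1/2)/2 = 1/4; row 3: entry 0 ≤ 0. Minimum is 1/4 at row 2 (s2 leaves); pivot element 2.
Divide row 2 by 2; eliminate column x_2 from the other rows.
Row 1 update in column RHS: 17/2 − 1·(1/4) = 33/4.

33/4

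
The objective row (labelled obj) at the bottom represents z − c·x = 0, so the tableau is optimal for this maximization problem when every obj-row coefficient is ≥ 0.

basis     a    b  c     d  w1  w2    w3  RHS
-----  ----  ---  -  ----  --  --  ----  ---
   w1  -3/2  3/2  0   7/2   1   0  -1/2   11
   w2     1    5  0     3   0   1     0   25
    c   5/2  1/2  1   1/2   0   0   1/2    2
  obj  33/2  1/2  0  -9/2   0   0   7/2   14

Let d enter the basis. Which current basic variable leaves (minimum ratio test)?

w1

Column d entries and ratios — w1: 11/(7/2) = 22/7; w2: 25/3 = 25/3; c: 2/(1/2) = 4.
Smallest ratio is 22/7 in the row of w1, so w1 leaves.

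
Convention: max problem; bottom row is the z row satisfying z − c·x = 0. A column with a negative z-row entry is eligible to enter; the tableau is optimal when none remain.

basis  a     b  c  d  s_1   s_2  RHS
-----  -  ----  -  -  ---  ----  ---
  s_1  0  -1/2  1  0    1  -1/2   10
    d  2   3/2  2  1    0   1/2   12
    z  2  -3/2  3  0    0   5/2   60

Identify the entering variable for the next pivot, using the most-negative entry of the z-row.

b

Negative z-row entries: b: -3/2.
The most negative is -3/2 in column b, so b enters.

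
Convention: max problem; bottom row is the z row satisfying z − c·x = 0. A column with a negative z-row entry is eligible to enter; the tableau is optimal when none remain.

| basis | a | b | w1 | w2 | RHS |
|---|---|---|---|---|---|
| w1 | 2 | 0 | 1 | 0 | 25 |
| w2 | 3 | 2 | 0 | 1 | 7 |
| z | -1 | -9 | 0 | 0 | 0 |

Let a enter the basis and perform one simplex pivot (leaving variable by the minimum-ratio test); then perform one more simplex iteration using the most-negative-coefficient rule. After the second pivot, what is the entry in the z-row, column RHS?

Ratio test on column a — row 1: 25/2 = 25/2; row 2: 7/3 = 7/3. Minimum is 7/3 at row 2 (w2 leaves); pivot element 3.
Divide row 2 by 3; eliminate column a from the other rows.
Second iteration: most negative z-row entry is -25/3 in column b, so b enters.
Ratio test on column b — row 1: entry -4/3 ≤ 0; row 2: (7/3)/(2/3) = 7/2. Minimum is 7/2 at row 2 (a leaves); pivot element 2/3.
Divide row 2 by 2/3; eliminate column b from the other rows.
After both pivots, the entry at the z-row, column RHS is 63/2.

63/2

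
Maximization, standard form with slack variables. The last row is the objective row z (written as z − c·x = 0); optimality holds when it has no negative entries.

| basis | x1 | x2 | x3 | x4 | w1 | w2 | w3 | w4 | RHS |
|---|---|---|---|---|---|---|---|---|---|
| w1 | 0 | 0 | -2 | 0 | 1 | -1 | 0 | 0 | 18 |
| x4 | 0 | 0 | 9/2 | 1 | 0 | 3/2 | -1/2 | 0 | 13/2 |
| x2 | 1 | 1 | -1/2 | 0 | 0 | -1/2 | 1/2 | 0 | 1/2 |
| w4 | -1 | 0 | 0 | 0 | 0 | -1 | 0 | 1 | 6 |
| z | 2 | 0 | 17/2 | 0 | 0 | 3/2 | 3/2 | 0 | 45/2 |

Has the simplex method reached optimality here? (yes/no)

Every z-row coefficient is ≥ 0, so the tableau is optimal.

yes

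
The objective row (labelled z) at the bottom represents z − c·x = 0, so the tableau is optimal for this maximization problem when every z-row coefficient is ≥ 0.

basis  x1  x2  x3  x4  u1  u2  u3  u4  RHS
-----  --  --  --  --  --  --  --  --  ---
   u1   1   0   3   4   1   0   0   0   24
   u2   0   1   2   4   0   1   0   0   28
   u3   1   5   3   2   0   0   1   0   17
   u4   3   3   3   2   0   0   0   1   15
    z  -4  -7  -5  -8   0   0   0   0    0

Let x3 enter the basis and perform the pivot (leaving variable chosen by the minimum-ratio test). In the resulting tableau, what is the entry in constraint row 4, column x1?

Ratio test on column x3 — row 1: 24/3 = 8; row 2: 28/2 = 14; row 3: 17/3 = 17/3; row 4: 15/3 = 5. Minimum is 5 at row 4 (u4 leaves); pivot element 3.
Divide row 4 by 3; eliminate column x3 from the other rows.
In the new row 4, the x1 entry is the old entry divided by the pivot: 3/3 = 1.

1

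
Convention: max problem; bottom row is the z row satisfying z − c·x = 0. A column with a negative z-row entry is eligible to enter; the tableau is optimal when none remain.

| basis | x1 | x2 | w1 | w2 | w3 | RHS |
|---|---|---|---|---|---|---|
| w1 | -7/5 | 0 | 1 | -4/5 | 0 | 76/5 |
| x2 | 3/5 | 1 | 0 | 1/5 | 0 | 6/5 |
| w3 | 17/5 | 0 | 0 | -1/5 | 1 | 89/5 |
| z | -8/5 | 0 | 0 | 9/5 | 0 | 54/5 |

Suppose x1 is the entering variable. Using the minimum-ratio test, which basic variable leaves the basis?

x2

Column x1 entries and ratios — w1: -7/5 ≤ 0, skip; x2: (6/5)/(3/5) = 2; w3: (89/5)/(17/5) = 89/17.
Smallest ratio is 2 in the row of x2, so x2 leaves.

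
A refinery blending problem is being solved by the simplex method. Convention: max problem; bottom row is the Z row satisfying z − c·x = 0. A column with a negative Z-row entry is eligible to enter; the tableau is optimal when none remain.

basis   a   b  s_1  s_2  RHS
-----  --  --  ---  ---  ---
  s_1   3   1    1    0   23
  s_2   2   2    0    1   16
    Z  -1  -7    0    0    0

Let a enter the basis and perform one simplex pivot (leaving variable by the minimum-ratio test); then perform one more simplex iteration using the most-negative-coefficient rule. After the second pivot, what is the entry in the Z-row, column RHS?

Ratio test on column a — row 1: 23/3 = 23/3; row 2: 16/2 = 8. Minimum is 23/3 at row 1 (s_1 leaves); pivot element 3.
Divide row 1 by 3; eliminate column a from the other rows.
Second iteration: most negative Z-row entry is -20/3 in column b, so b enters.
Ratio test on column b — row 1: (23/3)/(1/3) = 23; row 2: (2/3)/(4/3) = 1/2. Minimum is 1/2 at row 2 (s_2 leaves); pivot element 4/3.
Divide row 2 by 4/3; eliminate column b from the other rows.
After both pivots, the entry at the Z-row, column RHS is 11.

11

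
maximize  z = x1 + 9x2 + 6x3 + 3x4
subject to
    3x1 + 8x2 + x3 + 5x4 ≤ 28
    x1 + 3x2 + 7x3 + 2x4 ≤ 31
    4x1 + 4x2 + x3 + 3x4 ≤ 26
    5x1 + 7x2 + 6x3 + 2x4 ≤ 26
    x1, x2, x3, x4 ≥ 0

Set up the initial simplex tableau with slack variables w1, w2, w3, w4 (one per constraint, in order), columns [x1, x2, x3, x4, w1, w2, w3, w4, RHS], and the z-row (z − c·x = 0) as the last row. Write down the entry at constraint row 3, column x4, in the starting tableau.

Constraint 3 has coefficient 3 on x4.

3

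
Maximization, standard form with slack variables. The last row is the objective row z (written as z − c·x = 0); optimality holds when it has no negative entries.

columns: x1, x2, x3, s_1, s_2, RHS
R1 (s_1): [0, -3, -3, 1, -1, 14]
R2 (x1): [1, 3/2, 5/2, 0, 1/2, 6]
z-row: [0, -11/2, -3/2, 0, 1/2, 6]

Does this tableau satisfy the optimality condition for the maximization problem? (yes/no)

no

The z-row has a negative entry -11/2 in column x2, so it is not optimal.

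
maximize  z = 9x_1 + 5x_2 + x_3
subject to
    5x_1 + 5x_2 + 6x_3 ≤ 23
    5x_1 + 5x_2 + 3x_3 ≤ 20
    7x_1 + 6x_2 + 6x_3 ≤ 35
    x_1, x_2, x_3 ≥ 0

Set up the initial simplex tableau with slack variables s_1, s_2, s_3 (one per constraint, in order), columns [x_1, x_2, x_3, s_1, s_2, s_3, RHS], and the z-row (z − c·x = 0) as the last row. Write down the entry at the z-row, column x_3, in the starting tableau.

-1

The z-row carries the negated objective coefficients: the x_3 entry is -1.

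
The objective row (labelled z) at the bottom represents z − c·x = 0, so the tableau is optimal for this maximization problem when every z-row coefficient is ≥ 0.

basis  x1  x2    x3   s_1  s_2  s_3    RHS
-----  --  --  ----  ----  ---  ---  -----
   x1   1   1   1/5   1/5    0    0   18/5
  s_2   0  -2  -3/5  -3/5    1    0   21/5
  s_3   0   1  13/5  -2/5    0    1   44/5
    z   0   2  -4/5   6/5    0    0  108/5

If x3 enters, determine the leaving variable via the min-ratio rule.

s_3

Column x3 entries and ratios — x1: (18/5)/(1/5) = 18; s_2: -3/5 ≤ 0, skip; s_3: (44/5)/(13/5) = 44/13.
Smallest ratio is 44/13 in the row of s_3, so s_3 leaves.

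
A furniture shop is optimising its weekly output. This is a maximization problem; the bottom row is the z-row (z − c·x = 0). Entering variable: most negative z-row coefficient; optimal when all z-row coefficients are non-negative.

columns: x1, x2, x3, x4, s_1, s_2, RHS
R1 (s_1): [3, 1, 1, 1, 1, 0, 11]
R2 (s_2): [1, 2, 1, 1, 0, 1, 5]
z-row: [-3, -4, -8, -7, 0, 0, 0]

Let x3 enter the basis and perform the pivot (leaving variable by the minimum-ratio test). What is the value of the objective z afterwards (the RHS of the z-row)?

Ratio test on column x3 — row 1: 11/1 = 11; row 2: 5/1 = 5. Minimum is 5 at row 2 (s_2 leaves); pivot element 1.
Pivot on row 2; the z-row RHS becomes 0 − (-8)·5 = 40.

40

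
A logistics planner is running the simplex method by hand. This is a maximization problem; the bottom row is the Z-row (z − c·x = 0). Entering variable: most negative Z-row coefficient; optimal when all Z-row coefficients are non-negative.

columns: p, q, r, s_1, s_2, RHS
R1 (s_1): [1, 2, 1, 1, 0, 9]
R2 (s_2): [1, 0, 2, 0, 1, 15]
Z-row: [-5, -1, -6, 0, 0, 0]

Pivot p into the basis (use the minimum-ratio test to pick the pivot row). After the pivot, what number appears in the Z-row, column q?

9

Ratio test on column p — row 1: 9/1 = 9; row 2: 15/1 = 15. Minimum is 9 at row 1 (s_1 leaves); pivot element 1.
Divide row 1 by 1; eliminate column p from the other rows.
Z-row update in column q: -1 − (-5)·2 = 9.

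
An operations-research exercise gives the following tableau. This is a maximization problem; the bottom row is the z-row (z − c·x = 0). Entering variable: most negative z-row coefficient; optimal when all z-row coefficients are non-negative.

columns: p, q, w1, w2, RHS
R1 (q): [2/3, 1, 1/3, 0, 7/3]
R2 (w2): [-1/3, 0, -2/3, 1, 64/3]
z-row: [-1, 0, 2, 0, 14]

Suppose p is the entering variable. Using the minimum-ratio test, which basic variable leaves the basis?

q

Column p entries and ratios — q: (7/3)/(2/3) = 7/2; w2: -1/3 ≤ 0, skip.
Smallest ratio is 7/2 in the row of q, so q leaves.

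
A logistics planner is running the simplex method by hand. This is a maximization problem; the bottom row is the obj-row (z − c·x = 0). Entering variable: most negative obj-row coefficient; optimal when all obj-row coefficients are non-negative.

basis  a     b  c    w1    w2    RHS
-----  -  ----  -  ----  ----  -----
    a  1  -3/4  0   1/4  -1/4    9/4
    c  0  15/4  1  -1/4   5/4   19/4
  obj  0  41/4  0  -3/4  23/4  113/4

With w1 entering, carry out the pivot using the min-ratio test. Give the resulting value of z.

Ratio test on column w1 — row 1: (9/4)/(1/4) = 9; row 2: entry -1/4 ≤ 0. Minimum is 9 at row 1 (a leaves); pivot element 1/4.
Pivot on row 1; the obj-row RHS becomes 113/4 − (-3/4)·9 = 35.

35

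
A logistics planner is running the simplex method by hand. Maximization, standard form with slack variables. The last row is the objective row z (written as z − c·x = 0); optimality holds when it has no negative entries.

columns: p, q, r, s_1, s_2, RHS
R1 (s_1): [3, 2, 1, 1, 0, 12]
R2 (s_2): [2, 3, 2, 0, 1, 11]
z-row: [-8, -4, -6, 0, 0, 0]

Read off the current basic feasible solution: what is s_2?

s_2 is basic (row 2); its value is the RHS of that row, 11.

11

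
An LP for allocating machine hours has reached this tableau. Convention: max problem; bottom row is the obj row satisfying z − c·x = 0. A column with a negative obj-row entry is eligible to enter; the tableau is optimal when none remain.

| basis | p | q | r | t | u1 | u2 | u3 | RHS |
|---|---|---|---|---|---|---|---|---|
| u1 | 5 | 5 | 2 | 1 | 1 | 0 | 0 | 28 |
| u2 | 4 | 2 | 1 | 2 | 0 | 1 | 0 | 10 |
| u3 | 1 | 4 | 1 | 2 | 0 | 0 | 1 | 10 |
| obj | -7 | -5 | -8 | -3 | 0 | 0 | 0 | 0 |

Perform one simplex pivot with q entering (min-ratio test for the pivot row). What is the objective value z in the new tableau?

Ratio test on column q — row 1: 28/5 = 28/5; row 2: 10/2 = 5; row 3: 10/4 = 5/2. Minimum is 5/2 at row 3 (u3 leaves); pivot element 4.
Pivot on row 3; the obj-row RHS becomes 0 − (-5)·(5/2) = 25/2.

25/2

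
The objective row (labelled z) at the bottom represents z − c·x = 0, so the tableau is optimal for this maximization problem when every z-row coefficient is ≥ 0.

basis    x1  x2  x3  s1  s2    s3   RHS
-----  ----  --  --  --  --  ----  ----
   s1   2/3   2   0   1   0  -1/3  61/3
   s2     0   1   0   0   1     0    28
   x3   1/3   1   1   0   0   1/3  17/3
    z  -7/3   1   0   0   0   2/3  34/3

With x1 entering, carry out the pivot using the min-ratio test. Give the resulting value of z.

51

Ratio test on column x1 — row 1: (61/3)/(2/3) = 61/2; row 2: entry 0 ≤ 0; row 3: (17/3)/(1/3) = 17. Minimum is 17 at row 3 (x3 leaves); pivot element 1/3.
Pivot on row 3; the z-row RHS becomes 34/3 − (-7/3)·17 = 51.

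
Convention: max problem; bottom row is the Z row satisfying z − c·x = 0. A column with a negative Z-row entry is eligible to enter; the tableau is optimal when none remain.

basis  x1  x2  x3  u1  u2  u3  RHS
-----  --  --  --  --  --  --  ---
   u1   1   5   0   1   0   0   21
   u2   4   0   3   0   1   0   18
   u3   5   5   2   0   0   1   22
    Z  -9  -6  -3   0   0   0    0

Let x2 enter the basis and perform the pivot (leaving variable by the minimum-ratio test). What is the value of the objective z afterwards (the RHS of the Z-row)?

Ratio test on column x2 — row 1: 21/5 = 21/5; row 2: entry 0 ≤ 0; row 3: 22/5 = 22/5. Minimum is 21/5 at row 1 (u1 leaves); pivot element 5.
Pivot on row 1; the Z-row RHS becomes 0 − (-6)·(21/5) = 126/5.

126/5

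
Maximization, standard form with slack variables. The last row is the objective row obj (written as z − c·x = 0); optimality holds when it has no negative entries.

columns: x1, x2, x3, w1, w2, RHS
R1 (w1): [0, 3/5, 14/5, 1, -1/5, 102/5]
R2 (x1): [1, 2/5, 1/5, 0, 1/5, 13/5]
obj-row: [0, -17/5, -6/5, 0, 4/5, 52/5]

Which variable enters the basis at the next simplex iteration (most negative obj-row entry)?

x2

Negative obj-row entries: x2: -17/5, x3: -6/5.
The most negative is -17/5 in column x2, so x2 enters.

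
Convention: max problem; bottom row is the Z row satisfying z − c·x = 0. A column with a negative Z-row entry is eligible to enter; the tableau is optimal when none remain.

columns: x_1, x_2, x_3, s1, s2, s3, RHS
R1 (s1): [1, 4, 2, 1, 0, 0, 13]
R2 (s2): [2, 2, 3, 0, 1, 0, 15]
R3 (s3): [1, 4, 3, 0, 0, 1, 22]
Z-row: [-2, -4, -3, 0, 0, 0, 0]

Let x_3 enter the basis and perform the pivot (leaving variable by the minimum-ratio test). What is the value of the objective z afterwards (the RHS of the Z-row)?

Ratio test on column x_3 — row 1: 13/2 = 13/2; row 2: 15/3 = 5; row 3: 22/3 = 22/3. Minimum is 5 at row 2 (s2 leaves); pivot element 3.
Pivot on row 2; the Z-row RHS becomes 0 − (-3)·5 = 15.

15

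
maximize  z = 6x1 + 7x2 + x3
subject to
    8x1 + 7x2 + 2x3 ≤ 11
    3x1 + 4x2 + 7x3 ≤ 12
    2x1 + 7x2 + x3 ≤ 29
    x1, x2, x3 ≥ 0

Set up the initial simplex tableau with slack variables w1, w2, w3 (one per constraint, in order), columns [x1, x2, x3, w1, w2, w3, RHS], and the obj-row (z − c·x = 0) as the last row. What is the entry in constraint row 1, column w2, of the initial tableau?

0

Slack w2 belongs to constraint 2; its column is the unit vector e_2, so the entry in row 1 is 0.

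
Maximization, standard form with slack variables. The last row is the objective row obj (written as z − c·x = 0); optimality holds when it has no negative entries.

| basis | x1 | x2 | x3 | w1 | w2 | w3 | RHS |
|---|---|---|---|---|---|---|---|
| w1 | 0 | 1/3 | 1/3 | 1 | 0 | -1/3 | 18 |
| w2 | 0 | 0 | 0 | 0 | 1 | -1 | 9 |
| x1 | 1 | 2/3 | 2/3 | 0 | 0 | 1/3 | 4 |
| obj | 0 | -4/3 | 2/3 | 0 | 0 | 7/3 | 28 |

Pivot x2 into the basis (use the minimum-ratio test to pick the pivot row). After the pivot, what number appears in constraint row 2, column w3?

Ratio test on column x2 — row 1: 18/(1/3) = 54; row 2: entry 0 ≤ 0; row 3: 4/(2/3) = 6. Minimum is 6 at row 3 (x1 leaves); pivot element 2/3.
Divide row 3 by 2/3; eliminate column x2 from the other rows.
Row 2 update in column w3: -1 − 0·(1/2) = -1.

-1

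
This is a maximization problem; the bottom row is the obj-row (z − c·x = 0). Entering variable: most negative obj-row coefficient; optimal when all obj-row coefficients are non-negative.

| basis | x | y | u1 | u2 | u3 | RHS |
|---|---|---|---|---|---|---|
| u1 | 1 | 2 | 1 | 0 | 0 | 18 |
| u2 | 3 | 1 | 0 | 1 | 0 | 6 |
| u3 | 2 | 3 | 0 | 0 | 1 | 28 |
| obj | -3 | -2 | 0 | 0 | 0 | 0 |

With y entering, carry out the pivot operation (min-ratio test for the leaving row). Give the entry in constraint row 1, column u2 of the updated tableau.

Ratio test on column y — row 1: 18/2 = 9; row 2: 6/1 = 6; row 3: 28/3 = 28/3. Minimum is 6 at row 2 (u2 leaves); pivot element 1.
Divide row 2 by 1; eliminate column y from the other rows.
Row 1 update in column u2: 0 − 2·1 = -2.

-2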